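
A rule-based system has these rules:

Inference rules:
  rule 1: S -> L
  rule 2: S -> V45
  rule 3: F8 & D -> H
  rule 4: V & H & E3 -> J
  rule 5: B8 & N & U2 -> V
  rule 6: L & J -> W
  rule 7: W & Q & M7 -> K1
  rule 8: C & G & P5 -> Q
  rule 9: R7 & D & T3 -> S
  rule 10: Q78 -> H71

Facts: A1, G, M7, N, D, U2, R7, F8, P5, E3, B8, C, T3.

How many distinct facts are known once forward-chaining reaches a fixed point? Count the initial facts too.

22

Round 1 — rule 3, rule 5, rule 8, rule 9, derive H, V, Q, S.
Round 2 — rule 1, rule 2, rule 4, derive L, V45, J.
Round 3 — rule 6, derive W.
Round 4 — rule 7, derive K1.
Closure: {A1, B8, C, D, E3, F8, G, H, J, K1, L, M7, N, P5, Q, R7, S, T3, U2, V, V45, W} — 22 facts.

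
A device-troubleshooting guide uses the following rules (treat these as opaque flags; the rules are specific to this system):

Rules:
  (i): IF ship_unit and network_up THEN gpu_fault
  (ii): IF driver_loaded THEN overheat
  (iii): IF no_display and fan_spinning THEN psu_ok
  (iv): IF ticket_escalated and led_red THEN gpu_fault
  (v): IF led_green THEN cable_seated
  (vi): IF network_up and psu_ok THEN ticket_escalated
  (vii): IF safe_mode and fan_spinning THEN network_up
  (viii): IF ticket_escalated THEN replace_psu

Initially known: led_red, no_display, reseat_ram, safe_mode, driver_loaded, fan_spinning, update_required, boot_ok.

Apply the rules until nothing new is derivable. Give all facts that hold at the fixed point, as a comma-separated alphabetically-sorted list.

Round 1 — (ii), (iii), (vii), derive overheat, psu_ok, network_up.
Round 2 — (vi), derive ticket_escalated.
Round 3 — (iv), (viii), derive gpu_fault, replace_psu.

boot_ok, driver_loaded, fan_spinning, gpu_fault, led_red, network_up, no_display, overheat, psu_ok, replace_psu, reseat_ram, safe_mode, ticket_escalated, update_required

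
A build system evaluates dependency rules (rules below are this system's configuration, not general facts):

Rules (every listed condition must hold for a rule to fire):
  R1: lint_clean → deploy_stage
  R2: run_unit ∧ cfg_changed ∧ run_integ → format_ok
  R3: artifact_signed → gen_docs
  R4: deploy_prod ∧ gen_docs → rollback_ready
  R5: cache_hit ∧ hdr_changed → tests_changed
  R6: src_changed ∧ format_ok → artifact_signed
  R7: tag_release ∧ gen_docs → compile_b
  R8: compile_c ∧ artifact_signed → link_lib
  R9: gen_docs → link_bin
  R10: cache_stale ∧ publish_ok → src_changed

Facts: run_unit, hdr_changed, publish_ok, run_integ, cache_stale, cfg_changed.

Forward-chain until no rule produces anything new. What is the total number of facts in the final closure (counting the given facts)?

11

Round 1 fires R2, R10, giving format_ok, src_changed.
Round 2 fires R6, giving artifact_signed.
Round 3 fires R3, giving gen_docs.
Round 4 fires R9, giving link_bin.
Closure: {artifact_signed, cache_stale, cfg_changed, format_ok, gen_docs, hdr_changed, link_bin, publish_ok, run_integ, run_unit, src_changed} — 11 facts.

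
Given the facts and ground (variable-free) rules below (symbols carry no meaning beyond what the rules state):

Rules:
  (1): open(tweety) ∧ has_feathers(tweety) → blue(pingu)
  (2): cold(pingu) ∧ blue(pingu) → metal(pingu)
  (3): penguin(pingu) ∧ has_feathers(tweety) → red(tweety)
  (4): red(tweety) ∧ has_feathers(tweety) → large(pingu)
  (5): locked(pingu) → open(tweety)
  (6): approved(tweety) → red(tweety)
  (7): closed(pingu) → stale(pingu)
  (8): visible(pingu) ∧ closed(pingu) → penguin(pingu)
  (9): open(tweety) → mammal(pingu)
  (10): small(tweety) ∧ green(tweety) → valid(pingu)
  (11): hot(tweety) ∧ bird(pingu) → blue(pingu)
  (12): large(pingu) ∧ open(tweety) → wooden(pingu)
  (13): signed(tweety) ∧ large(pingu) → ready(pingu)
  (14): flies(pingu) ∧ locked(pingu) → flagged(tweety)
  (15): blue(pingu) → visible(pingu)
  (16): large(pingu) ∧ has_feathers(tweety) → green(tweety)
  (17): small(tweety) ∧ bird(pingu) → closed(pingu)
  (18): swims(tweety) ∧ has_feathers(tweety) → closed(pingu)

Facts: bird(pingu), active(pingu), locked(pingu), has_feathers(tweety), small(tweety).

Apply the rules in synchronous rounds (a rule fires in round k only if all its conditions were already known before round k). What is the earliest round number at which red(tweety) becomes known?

[1] (5) [locked(pingu) → open(tweety)]; (17) [small(tweety) ∧ bird(pingu) → closed(pingu)]. ⇒ new: open(tweety), closed(pingu).
[2] (1) [open(tweety) ∧ has_feathers(tweety) → blue(pingu)]; (7) [closed(pingu) → stale(pingu)]; (9) [open(tweety) → mammal(pingu)]. ⇒ new: blue(pingu), stale(pingu), mammal(pingu).
[3] (15) [blue(pingu) → visible(pingu)]. ⇒ new: visible(pingu).
[4] (8) [visible(pingu) ∧ closed(pingu) → penguin(pingu)]. ⇒ new: penguin(pingu).
[5] (3) [penguin(pingu) ∧ has_feathers(tweety) → red(tweety)]. ⇒ new: red(tweety).
red(tweety) first appears in round 5.

5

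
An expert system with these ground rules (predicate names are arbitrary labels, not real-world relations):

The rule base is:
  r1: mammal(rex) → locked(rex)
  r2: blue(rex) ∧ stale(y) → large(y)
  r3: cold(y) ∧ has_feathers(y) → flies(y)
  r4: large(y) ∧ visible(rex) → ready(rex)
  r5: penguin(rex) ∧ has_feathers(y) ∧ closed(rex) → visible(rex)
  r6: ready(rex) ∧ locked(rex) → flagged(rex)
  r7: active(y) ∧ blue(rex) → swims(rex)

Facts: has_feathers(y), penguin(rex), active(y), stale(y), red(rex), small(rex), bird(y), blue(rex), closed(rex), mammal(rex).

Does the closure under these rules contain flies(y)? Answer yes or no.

Round 1: r1 [mammal(rex) → locked(rex)]; r2 [blue(rex) ∧ stale(y) → large(y)]; r5 [penguin(rex) ∧ has_feathers(y) ∧ closed(rex) → visible(rex)]; r7 [active(y) ∧ blue(rex) → swims(rex)]. New: locked(rex), large(y), visible(rex), swims(rex).
Round 2: r4 [large(y) ∧ visible(rex) → ready(rex)]. New: ready(rex).
Round 3: r6 [ready(rex) ∧ locked(rex) → flagged(rex)]. New: flagged(rex).
Fixed point reached. flies(y) is concluded only by r3; r3 needs cold(y) (never derived).

no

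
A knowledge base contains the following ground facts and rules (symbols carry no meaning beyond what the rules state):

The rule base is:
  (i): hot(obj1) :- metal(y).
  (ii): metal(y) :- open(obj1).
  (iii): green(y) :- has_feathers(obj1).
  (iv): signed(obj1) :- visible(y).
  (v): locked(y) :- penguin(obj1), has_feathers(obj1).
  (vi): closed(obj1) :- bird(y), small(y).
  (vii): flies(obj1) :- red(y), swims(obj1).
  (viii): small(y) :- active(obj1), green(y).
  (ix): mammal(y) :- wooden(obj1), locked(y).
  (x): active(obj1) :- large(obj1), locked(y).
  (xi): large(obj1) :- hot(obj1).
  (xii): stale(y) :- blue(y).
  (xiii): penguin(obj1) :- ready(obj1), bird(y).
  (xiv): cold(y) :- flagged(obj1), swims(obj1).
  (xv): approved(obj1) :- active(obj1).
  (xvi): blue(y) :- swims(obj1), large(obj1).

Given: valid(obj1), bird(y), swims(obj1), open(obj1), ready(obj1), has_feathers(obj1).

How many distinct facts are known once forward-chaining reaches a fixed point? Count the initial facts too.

[1] (ii) [metal(y) :- open(obj1).]; (iii) [green(y) :- has_feathers(obj1).]; (xiii) [penguin(obj1) :- ready(obj1), bird(y).]. ⇒ new: metal(y), green(y), penguin(obj1).
[2] (i) [hot(obj1) :- metal(y).]; (v) [locked(y) :- penguin(obj1), has_feathers(obj1).]. ⇒ new: hot(obj1), locked(y).
[3] (xi) [large(obj1) :- hot(obj1).]. ⇒ new: large(obj1).
[4] (x) [active(obj1) :- large(obj1), locked(y).]; (xvi) [blue(y) :- swims(obj1), large(obj1).]. ⇒ new: active(obj1), blue(y).
[5] (viii) [small(y) :- active(obj1), green(y).]; (xii) [stale(y) :- blue(y).]; (xv) [approved(obj1) :- active(obj1).]. ⇒ new: small(y), stale(y), approved(obj1).
[6] (vi) [closed(obj1) :- bird(y), small(y).]. ⇒ new: closed(obj1).
Closure: {active(obj1), approved(obj1), bird(y), blue(y), closed(obj1), green(y), has_feathers(obj1), hot(obj1), large(obj1), locked(y), metal(y), open(obj1), penguin(obj1), ready(obj1), small(y), stale(y), swims(obj1), valid(obj1)} — 18 facts.

18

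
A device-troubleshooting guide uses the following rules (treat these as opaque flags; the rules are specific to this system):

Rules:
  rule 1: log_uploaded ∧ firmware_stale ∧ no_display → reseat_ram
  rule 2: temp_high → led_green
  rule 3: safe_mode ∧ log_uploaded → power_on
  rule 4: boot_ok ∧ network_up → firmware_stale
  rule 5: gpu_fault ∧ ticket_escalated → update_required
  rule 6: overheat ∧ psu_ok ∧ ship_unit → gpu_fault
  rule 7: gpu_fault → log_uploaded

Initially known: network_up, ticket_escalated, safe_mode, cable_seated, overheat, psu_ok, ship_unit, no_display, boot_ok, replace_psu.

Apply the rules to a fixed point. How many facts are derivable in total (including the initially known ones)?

Round 1: rule 4 [boot_ok ∧ network_up → firmware_stale]; rule 6 [overheat ∧ psu_ok ∧ ship_unit → gpu_fault]. Adds firmware_stale, gpu_fault.
Round 2: rule 5 [gpu_fault ∧ ticket_escalated → update_required]; rule 7 [gpu_fault → log_uploaded]. Adds update_required, log_uploaded.
Round 3: rule 1 [log_uploaded ∧ firmware_stale ∧ no_display → reseat_ram]; rule 3 [safe_mode ∧ log_uploaded → power_on]. Adds reseat_ram, power_on.
Closure: {boot_ok, cable_seated, firmware_stale, gpu_fault, log_uploaded, network_up, no_display, overheat, power_on, psu_ok, replace_psu, reseat_ram, safe_mode, ship_unit, ticket_escalated, update_required} — 16 facts.

16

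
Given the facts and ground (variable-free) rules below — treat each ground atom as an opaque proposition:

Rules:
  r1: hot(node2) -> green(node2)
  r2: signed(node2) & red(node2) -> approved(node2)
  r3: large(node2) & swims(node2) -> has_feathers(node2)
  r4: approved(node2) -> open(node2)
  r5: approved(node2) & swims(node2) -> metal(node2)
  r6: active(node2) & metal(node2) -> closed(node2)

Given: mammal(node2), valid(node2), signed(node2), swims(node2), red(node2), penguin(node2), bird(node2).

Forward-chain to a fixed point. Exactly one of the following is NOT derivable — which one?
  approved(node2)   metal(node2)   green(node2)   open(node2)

green(node2)

Round 1: r2 [signed(node2) & red(node2) -> approved(node2)]. Adds approved(node2).
Round 2: r4 [approved(node2) -> open(node2)]; r5 [approved(node2) & swims(node2) -> metal(node2)]. Adds open(node2), metal(node2).
Derived: open(node2) (round 2), metal(node2) (round 2), approved(node2) (round 1). green(node2) never appears in any round.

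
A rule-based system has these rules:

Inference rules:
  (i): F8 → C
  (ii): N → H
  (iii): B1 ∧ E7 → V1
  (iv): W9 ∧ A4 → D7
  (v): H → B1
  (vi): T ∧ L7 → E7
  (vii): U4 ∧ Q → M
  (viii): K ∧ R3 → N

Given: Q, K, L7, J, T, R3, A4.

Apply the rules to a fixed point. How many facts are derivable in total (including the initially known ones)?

12

Round 1: (vi) [T ∧ L7 → E7]; (viii) [K ∧ R3 → N]. New: E7, N.
Round 2: (ii) [N → H]. New: H.
Round 3: (v) [H → B1]. New: B1.
Round 4: (iii) [B1 ∧ E7 → V1]. New: V1.
Closure: {A4, B1, E7, H, J, K, L7, N, Q, R3, T, V1} — 12 facts.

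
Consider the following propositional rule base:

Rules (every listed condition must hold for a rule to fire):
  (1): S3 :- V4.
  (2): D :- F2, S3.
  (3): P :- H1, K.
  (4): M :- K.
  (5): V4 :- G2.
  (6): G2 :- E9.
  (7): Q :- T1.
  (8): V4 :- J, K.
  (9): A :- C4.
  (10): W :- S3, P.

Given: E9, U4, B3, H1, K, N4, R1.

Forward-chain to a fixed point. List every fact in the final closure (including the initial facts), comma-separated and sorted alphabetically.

Round 1: (3) [P :- H1, K.]; (4) [M :- K.]; (6) [G2 :- E9.]. New: P, M, G2.
Round 2: (5) [V4 :- G2.]. New: V4.
Round 3: (1) [S3 :- V4.]. New: S3.
Round 4: (10) [W :- S3, P.]. New: W.

B3, E9, G2, H1, K, M, N4, P, R1, S3, U4, V4, W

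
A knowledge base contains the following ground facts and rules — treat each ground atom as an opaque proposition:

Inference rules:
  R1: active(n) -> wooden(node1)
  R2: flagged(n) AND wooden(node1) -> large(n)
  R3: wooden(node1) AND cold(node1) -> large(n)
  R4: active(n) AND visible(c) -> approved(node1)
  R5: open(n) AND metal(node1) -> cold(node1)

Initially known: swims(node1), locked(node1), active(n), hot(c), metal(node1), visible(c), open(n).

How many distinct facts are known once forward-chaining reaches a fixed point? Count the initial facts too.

[1] R1 [active(n) -> wooden(node1)]; R4 [active(n) AND visible(c) -> approved(node1)]; R5 [open(n) AND metal(node1) -> cold(node1)]. ⇒ new: wooden(node1), approved(node1), cold(node1).
[2] R3 [wooden(node1) AND cold(node1) -> large(n)]. ⇒ new: large(n).
Closure: {active(n), approved(node1), cold(node1), hot(c), large(n), locked(node1), metal(node1), open(n), swims(node1), visible(c), wooden(node1)} — 11 facts.

11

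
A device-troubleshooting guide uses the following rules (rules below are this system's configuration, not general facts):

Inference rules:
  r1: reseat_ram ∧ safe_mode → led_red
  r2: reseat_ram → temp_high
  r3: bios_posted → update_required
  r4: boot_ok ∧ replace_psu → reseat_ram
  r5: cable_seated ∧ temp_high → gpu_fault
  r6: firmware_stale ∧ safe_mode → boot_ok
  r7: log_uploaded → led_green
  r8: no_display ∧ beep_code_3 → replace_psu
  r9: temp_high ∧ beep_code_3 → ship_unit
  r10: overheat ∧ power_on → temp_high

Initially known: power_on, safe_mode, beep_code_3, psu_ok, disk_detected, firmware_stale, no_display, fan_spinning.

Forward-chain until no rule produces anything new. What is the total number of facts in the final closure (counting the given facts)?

Round 1: r6 [firmware_stale ∧ safe_mode → boot_ok]; r8 [no_display ∧ beep_code_3 → replace_psu]. Adds boot_ok, replace_psu.
Round 2: r4 [boot_ok ∧ replace_psu → reseat_ram]. Adds reseat_ram.
Round 3: r1 [reseat_ram ∧ safe_mode → led_red]; r2 [reseat_ram → temp_high]. Adds led_red, temp_high.
Round 4: r9 [temp_high ∧ beep_code_3 → ship_unit]. Adds ship_unit.
Closure: {beep_code_3, boot_ok, disk_detected, fan_spinning, firmware_stale, led_red, no_display, power_on, psu_ok, replace_psu, reseat_ram, safe_mode, ship_unit, temp_high} — 14 facts.

14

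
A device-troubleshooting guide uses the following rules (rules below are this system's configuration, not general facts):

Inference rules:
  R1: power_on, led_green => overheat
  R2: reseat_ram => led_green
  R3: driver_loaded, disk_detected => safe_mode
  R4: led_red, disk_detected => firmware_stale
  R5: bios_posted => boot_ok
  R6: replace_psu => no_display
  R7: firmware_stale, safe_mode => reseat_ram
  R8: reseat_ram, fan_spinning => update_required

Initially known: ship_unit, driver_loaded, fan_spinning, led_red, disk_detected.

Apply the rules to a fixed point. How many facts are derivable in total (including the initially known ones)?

10

Round 1: R3 [driver_loaded, disk_detected => safe_mode]; R4 [led_red, disk_detected => firmware_stale]. New: safe_mode, firmware_stale.
Round 2: R7 [firmware_stale, safe_mode => reseat_ram]. New: reseat_ram.
Round 3: R2 [reseat_ram => led_green]; R8 [reseat_ram, fan_spinning => update_required]. New: led_green, update_required.
Closure: {disk_detected, driver_loaded, fan_spinning, firmware_stale, led_green, led_red, reseat_ram, safe_mode, ship_unit, update_required} — 10 facts.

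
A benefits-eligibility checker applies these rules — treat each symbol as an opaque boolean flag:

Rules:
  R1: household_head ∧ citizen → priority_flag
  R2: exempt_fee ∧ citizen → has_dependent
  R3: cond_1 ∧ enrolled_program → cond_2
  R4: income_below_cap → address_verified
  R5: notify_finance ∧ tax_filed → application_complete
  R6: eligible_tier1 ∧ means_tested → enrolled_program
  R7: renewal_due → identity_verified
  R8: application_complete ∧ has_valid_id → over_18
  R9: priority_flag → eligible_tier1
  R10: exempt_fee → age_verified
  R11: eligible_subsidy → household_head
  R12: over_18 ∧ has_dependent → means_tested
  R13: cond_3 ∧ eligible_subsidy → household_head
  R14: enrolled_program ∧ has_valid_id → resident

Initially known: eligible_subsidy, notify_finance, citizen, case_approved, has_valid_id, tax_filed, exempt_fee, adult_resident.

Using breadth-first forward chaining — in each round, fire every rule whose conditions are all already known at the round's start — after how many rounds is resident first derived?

5

Round 1: R2 [exempt_fee ∧ citizen → has_dependent]; R5 [notify_finance ∧ tax_filed → application_complete]; R10 [exempt_fee → age_verified]; R11 [eligible_subsidy → household_head]. Adds has_dependent, application_complete, age_verified, household_head.
Round 2: R1 [household_head ∧ citizen → priority_flag]; R8 [application_complete ∧ has_valid_id → over_18]. Adds priority_flag, over_18.
Round 3: R9 [priority_flag → eligible_tier1]; R12 [over_18 ∧ has_dependent → means_tested]. Adds eligible_tier1, means_tested.
Round 4: R6 [eligible_tier1 ∧ means_tested → enrolled_program]. Adds enrolled_program.
Round 5: R14 [enrolled_program ∧ has_valid_id → resident]. Adds resident.
resident first appears in round 5.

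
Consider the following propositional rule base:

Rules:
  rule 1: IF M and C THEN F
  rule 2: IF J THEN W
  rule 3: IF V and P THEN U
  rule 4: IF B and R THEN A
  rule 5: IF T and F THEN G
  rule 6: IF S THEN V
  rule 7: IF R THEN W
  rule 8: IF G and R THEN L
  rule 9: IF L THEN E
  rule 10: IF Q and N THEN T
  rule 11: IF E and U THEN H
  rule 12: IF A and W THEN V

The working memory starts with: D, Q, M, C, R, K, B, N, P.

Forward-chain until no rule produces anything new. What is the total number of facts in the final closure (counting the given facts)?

Round 1 — rule 1, rule 4, rule 7, rule 10, derive F, A, W, T.
Round 2 — rule 5, rule 12, derive G, V.
Round 3 — rule 3, rule 8, derive U, L.
Round 4 — rule 9, derive E.
Round 5 — rule 11, derive H.
Closure: {A, B, C, D, E, F, G, H, K, L, M, N, P, Q, R, T, U, V, W} — 19 facts.

19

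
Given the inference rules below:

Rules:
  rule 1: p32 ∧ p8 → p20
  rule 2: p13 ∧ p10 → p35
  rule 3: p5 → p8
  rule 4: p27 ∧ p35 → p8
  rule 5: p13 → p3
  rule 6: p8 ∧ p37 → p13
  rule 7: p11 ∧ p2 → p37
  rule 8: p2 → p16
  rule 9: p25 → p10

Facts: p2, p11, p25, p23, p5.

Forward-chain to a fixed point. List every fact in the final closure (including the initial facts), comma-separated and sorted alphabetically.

p10, p11, p13, p16, p2, p23, p25, p3, p35, p37, p5, p8

Round 1: rule 3 [p5 → p8]; rule 7 [p11 ∧ p2 → p37]; rule 8 [p2 → p16]; rule 9 [p25 → p10]. New: p8, p37, p16, p10.
Round 2: rule 6 [p8 ∧ p37 → p13]. New: p13.
Round 3: rule 2 [p13 ∧ p10 → p35]; rule 5 [p13 → p3]. New: p35, p3.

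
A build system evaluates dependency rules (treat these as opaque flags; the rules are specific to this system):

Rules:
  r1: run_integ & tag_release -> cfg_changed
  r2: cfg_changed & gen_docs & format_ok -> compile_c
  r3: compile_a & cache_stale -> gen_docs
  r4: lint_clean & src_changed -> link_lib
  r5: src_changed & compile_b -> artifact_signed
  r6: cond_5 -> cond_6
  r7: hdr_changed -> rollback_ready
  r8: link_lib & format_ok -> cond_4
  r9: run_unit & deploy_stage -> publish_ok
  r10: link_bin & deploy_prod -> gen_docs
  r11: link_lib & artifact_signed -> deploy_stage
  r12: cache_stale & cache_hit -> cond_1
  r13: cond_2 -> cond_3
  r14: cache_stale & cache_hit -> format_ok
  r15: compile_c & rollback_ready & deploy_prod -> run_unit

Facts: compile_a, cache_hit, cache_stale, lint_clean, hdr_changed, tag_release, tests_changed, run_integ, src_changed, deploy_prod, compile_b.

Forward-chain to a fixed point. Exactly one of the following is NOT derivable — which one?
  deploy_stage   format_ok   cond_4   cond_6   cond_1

Round 1: r1 [run_integ & tag_release -> cfg_changed]; r3 [compile_a & cache_stale -> gen_docs]; r4 [lint_clean & src_changed -> link_lib]; r5 [src_changed & compile_b -> artifact_signed]; r7 [hdr_changed -> rollback_ready]; r12 [cache_stale & cache_hit -> cond_1]; r14 [cache_stale & cache_hit -> format_ok]. New: cfg_changed, gen_docs, link_lib, artifact_signed, rollback_ready, cond_1, format_ok.
Round 2: r2 [cfg_changed & gen_docs & format_ok -> compile_c]; r8 [link_lib & format_ok -> cond_4]; r11 [link_lib & artifact_signed -> deploy_stage]. New: compile_c, cond_4, deploy_stage.
Round 3: r15 [compile_c & rollback_ready & deploy_prod -> run_unit]. New: run_unit.
Round 4: r9 [run_unit & deploy_stage -> publish_ok]. New: publish_ok.
Derived: cond_4 (round 2), format_ok (round 1), cond_1 (round 1), deploy_stage (round 2). cond_6 never appears in any round.

cond_6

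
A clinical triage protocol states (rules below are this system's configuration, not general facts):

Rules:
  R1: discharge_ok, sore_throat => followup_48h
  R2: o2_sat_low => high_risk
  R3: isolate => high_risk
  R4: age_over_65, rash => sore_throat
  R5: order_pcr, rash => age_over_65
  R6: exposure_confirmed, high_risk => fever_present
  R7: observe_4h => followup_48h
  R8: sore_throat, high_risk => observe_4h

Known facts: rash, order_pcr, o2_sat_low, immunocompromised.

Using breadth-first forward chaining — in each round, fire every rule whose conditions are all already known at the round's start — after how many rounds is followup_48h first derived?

Round 1: R2 [o2_sat_low => high_risk]; R5 [order_pcr, rash => age_over_65]. New: high_risk, age_over_65.
Round 2: R4 [age_over_65, rash => sore_throat]. New: sore_throat.
Round 3: R8 [sore_throat, high_risk => observe_4h]. New: observe_4h.
Round 4: R7 [observe_4h => followup_48h]. New: followup_48h.
followup_48h first appears in round 4.

4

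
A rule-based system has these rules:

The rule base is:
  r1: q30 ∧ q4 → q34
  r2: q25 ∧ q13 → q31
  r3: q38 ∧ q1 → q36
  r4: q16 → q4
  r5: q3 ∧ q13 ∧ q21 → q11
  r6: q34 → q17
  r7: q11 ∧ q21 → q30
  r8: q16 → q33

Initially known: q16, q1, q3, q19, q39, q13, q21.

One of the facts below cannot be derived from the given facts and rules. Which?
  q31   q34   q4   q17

Round 1: r4 [q16 → q4]; r5 [q3 ∧ q13 ∧ q21 → q11]; r8 [q16 → q33]. New: q4, q11, q33.
Round 2: r7 [q11 ∧ q21 → q30]. New: q30.
Round 3: r1 [q30 ∧ q4 → q34]. New: q34.
Round 4: r6 [q34 → q17]. New: q17.
Derived: q34 (round 3), q17 (round 4), q4 (round 1). q31 never appears in any round.

q31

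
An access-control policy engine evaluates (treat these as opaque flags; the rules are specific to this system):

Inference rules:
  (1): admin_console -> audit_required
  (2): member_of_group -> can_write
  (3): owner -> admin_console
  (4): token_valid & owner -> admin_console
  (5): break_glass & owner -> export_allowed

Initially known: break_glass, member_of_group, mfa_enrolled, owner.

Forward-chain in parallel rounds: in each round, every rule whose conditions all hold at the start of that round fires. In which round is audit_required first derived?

2

Round 1: (2) [member_of_group -> can_write]; (3) [owner -> admin_console]; (5) [break_glass & owner -> export_allowed]. Adds can_write, admin_console, export_allowed.
Round 2: (1) [admin_console -> audit_required]. Adds audit_required.
audit_required first appears in round 2.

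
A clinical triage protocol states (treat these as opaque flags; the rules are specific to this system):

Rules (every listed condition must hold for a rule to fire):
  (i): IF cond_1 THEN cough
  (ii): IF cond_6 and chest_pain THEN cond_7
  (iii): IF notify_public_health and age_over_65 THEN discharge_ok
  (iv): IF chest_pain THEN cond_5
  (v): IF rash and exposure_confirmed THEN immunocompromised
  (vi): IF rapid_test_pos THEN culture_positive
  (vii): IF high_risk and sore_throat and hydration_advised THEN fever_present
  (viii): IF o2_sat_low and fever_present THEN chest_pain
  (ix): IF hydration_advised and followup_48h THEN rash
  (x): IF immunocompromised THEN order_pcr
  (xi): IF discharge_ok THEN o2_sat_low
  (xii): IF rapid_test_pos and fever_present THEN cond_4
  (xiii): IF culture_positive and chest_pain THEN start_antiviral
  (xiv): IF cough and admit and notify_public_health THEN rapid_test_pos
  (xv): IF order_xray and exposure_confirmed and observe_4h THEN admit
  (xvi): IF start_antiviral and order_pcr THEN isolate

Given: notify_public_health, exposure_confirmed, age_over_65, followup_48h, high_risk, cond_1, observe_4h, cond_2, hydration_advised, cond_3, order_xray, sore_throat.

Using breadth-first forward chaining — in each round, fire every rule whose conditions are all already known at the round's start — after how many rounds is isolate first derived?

5

Round 1 — (i), (iii), (vii), (ix), (xv), derive cough, discharge_ok, fever_present, rash, admit.
Round 2 — (v), (xi), (xiv), derive immunocompromised, o2_sat_low, rapid_test_pos.
Round 3 — (vi), (viii), (x), (xii), derive culture_positive, chest_pain, order_pcr, cond_4.
Round 4 — (iv), (xiii), derive cond_5, start_antiviral.
Round 5 — (xvi), derive isolate.
isolate first appears in round 5.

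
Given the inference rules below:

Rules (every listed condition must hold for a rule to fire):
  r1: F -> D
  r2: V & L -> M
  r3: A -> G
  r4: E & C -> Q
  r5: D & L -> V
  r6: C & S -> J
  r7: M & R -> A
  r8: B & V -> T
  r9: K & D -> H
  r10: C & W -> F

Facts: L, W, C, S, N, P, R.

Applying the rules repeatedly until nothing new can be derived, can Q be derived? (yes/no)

no

Round 1 — r6, r10, derive J, F.
Round 2 — r1, derive D.
Round 3 — r5, derive V.
Round 4 — r2, derive M.
Round 5 — r7, derive A.
Round 6 — r3, derive G.
Fixed point reached. Q is concluded only by r4; r4 needs E (never derived).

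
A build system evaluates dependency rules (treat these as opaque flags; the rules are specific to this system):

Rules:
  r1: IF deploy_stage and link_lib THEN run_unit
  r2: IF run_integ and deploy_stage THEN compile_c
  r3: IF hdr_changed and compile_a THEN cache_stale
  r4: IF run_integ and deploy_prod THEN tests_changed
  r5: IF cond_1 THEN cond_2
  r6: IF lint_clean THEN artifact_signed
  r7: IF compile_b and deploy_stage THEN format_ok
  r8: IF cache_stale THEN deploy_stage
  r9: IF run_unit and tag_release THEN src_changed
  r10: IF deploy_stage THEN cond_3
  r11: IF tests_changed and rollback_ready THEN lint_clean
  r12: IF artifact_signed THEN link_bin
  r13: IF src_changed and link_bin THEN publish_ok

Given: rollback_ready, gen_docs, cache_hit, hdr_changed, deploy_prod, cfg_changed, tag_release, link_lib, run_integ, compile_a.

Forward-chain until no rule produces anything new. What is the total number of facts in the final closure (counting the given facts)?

Round 1: r3 [IF hdr_changed and compile_a THEN cache_stale]; r4 [IF run_integ and deploy_prod THEN tests_changed]. New: cache_stale, tests_changed.
Round 2: r8 [IF cache_stale THEN deploy_stage]; r11 [IF tests_changed and rollback_ready THEN lint_clean]. New: deploy_stage, lint_clean.
Round 3: r1 [IF deploy_stage and link_lib THEN run_unit]; r2 [IF run_integ and deploy_stage THEN compile_c]; r6 [IF lint_clean THEN artifact_signed]; r10 [IF deploy_stage THEN cond_3]. New: run_unit, compile_c, artifact_signed, cond_3.
Round 4: r9 [IF run_unit and tag_release THEN src_changed]; r12 [IF artifact_signed THEN link_bin]. New: src_changed, link_bin.
Round 5: r13 [IF src_changed and link_bin THEN publish_ok]. New: publish_ok.
Closure: {artifact_signed, cache_hit, cache_stale, cfg_changed, compile_a, compile_c, cond_3, deploy_prod, deploy_stage, gen_docs, hdr_changed, link_bin, link_lib, lint_clean, publish_ok, rollback_ready, run_integ, run_unit, src_changed, tag_release, tests_changed} — 21 facts.

21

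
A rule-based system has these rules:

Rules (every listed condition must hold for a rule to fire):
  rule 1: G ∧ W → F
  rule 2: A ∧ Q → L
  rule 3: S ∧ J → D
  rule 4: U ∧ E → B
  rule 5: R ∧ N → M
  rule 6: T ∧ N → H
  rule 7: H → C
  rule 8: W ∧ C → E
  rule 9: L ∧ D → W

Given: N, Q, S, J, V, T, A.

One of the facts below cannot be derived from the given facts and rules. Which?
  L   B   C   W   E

Round 1 fires rule 2, rule 3, rule 6, giving L, D, H.
Round 2 fires rule 7, rule 9, giving C, W.
Round 3 fires rule 8, giving E.
Derived: W (round 2), L (round 1), E (round 3), C (round 2). B never appears in any round.

B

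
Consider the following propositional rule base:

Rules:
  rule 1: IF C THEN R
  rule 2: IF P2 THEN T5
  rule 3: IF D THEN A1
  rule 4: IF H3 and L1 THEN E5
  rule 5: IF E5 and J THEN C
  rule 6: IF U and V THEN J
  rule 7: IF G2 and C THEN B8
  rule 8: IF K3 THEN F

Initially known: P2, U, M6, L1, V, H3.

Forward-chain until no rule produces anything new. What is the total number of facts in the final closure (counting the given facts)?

11

[1] rule 2 [IF P2 THEN T5]; rule 4 [IF H3 and L1 THEN E5]; rule 6 [IF U and V THEN J]. ⇒ new: T5, E5, J.
[2] rule 5 [IF E5 and J THEN C]. ⇒ new: C.
[3] rule 1 [IF C THEN R]. ⇒ new: R.
Closure: {C, E5, H3, J, L1, M6, P2, R, T5, U, V} — 11 facts.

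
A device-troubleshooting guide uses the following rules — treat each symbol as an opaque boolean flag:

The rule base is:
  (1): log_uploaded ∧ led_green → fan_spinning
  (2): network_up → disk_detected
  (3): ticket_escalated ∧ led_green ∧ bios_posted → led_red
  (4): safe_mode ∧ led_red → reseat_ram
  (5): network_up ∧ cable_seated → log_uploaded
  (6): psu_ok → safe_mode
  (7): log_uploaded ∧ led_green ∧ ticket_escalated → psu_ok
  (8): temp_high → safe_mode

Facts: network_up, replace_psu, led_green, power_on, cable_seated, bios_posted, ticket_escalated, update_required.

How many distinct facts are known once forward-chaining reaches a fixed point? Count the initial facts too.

15

Round 1 — (2), (3), (5), derive disk_detected, led_red, log_uploaded.
Round 2 — (1), (7), derive fan_spinning, psu_ok.
Round 3 — (6), derive safe_mode.
Round 4 — (4), derive reseat_ram.
Closure: {bios_posted, cable_seated, disk_detected, fan_spinning, led_green, led_red, log_uploaded, network_up, power_on, psu_ok, replace_psu, reseat_ram, safe_mode, ticket_escalated, update_required} — 15 facts.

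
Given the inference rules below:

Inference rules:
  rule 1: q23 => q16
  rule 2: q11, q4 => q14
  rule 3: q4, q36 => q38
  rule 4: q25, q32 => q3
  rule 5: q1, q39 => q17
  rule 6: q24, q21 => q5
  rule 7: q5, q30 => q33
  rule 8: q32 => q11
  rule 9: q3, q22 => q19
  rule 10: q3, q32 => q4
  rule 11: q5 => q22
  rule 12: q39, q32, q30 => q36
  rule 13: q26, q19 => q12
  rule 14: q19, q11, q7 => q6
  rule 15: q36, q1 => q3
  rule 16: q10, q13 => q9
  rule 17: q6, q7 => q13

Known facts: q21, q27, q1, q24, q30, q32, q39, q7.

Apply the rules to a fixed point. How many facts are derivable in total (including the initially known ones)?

Round 1: rule 5 [q1, q39 => q17]; rule 6 [q24, q21 => q5]; rule 8 [q32 => q11]; rule 12 [q39, q32, q30 => q36]. Adds q17, q5, q11, q36.
Round 2: rule 7 [q5, q30 => q33]; rule 11 [q5 => q22]; rule 15 [q36, q1 => q3]. Adds q33, q22, q3.
Round 3: rule 9 [q3, q22 => q19]; rule 10 [q3, q32 => q4]. Adds q19, q4.
Round 4: rule 2 [q11, q4 => q14]; rule 3 [q4, q36 => q38]; rule 14 [q19, q11, q7 => q6]. Adds q14, q38, q6.
Round 5: rule 17 [q6, q7 => q13]. Adds q13.
Closure: {q1, q11, q13, q14, q17, q19, q21, q22, q24, q27, q3, q30, q32, q33, q36, q38, q39, q4, q5, q6, q7} — 21 facts.

21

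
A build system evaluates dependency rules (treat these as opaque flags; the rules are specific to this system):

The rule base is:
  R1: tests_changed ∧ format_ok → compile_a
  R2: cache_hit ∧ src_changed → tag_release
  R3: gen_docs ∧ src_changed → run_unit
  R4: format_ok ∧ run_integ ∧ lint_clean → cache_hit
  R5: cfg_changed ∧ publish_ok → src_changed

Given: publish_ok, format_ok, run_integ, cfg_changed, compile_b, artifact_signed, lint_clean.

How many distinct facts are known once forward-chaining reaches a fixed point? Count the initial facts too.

[1] R4 [format_ok ∧ run_integ ∧ lint_clean → cache_hit]; R5 [cfg_changed ∧ publish_ok → src_changed]. ⇒ new: cache_hit, src_changed.
[2] R2 [cache_hit ∧ src_changed → tag_release]. ⇒ new: tag_release.
Closure: {artifact_signed, cache_hit, cfg_changed, compile_b, format_ok, lint_clean, publish_ok, run_integ, src_changed, tag_release} — 10 facts.

10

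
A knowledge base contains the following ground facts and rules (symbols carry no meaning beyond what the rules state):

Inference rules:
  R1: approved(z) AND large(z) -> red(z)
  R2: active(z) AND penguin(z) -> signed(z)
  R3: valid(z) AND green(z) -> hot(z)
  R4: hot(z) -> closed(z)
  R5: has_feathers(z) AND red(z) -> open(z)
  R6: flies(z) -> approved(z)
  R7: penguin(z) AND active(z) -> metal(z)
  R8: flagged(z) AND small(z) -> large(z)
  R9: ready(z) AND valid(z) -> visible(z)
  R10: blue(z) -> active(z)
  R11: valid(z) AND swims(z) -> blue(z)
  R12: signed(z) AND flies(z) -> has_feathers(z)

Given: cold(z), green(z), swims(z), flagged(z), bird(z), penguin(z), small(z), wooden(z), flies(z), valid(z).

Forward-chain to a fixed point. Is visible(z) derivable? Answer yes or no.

Round 1: R3 [valid(z) AND green(z) -> hot(z)]; R6 [flies(z) -> approved(z)]; R8 [flagged(z) AND small(z) -> large(z)]; R11 [valid(z) AND swims(z) -> blue(z)]. Adds hot(z), approved(z), large(z), blue(z).
Round 2: R1 [approved(z) AND large(z) -> red(z)]; R4 [hot(z) -> closed(z)]; R10 [blue(z) -> active(z)]. Adds red(z), closed(z), active(z).
Round 3: R2 [active(z) AND penguin(z) -> signed(z)]; R7 [penguin(z) AND active(z) -> metal(z)]. Adds signed(z), metal(z).
Round 4: R12 [signed(z) AND flies(z) -> has_feathers(z)]. Adds has_feathers(z).
Round 5: R5 [has_feathers(z) AND red(z) -> open(z)]. Adds open(z).
Fixed point reached. visible(z) is concluded only by R9; R9 needs ready(z) (never derived).

no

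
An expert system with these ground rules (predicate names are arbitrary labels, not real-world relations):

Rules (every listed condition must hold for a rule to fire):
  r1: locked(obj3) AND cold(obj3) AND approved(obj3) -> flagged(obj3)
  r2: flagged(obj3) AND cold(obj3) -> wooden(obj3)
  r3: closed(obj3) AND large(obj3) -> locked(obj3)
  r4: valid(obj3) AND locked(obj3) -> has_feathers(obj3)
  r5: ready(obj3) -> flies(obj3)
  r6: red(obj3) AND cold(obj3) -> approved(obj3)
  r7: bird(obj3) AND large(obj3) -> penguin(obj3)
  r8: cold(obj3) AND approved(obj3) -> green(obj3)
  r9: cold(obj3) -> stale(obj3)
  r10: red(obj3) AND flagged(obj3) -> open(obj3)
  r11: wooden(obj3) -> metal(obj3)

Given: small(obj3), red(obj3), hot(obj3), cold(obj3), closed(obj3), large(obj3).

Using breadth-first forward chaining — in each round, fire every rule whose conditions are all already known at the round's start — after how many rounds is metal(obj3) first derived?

4

Round 1: r3 [closed(obj3) AND large(obj3) -> locked(obj3)]; r6 [red(obj3) AND cold(obj3) -> approved(obj3)]; r9 [cold(obj3) -> stale(obj3)]. Adds locked(obj3), approved(obj3), stale(obj3).
Round 2: r1 [locked(obj3) AND cold(obj3) AND approved(obj3) -> flagged(obj3)]; r8 [cold(obj3) AND approved(obj3) -> green(obj3)]. Adds flagged(obj3), green(obj3).
Round 3: r2 [flagged(obj3) AND cold(obj3) -> wooden(obj3)]; r10 [red(obj3) AND flagged(obj3) -> open(obj3)]. Adds wooden(obj3), open(obj3).
Round 4: r11 [wooden(obj3) -> metal(obj3)]. Adds metal(obj3).
metal(obj3) first appears in round 4.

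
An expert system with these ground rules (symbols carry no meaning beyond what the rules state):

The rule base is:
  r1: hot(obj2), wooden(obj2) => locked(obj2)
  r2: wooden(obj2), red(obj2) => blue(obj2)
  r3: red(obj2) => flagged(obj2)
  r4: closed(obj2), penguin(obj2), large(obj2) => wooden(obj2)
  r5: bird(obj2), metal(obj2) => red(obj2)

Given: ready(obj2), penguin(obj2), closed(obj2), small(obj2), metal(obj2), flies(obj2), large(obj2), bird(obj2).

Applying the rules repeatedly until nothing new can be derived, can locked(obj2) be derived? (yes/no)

Round 1: r4 [closed(obj2), penguin(obj2), large(obj2) => wooden(obj2)]; r5 [bird(obj2), metal(obj2) => red(obj2)]. New: wooden(obj2), red(obj2).
Round 2: r2 [wooden(obj2), red(obj2) => blue(obj2)]; r3 [red(obj2) => flagged(obj2)]. New: blue(obj2), flagged(obj2).
Fixed point reached. locked(obj2) is concluded only by r1; r1 needs hot(obj2) (never derived).

no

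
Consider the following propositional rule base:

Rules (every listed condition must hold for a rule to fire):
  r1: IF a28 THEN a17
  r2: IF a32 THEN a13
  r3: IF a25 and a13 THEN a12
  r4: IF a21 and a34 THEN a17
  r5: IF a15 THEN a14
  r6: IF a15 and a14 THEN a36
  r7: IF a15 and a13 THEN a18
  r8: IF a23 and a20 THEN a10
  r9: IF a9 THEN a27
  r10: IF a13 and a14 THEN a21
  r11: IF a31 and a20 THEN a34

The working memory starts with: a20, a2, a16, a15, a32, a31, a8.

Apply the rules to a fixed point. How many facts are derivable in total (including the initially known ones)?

[1] r2 [IF a32 THEN a13]; r5 [IF a15 THEN a14]; r11 [IF a31 and a20 THEN a34]. ⇒ new: a13, a14, a34.
[2] r6 [IF a15 and a14 THEN a36]; r7 [IF a15 and a13 THEN a18]; r10 [IF a13 and a14 THEN a21]. ⇒ new: a36, a18, a21.
[3] r4 [IF a21 and a34 THEN a17]. ⇒ new: a17.
Closure: {a13, a14, a15, a16, a17, a18, a2, a20, a21, a31, a32, a34, a36, a8} — 14 facts.

14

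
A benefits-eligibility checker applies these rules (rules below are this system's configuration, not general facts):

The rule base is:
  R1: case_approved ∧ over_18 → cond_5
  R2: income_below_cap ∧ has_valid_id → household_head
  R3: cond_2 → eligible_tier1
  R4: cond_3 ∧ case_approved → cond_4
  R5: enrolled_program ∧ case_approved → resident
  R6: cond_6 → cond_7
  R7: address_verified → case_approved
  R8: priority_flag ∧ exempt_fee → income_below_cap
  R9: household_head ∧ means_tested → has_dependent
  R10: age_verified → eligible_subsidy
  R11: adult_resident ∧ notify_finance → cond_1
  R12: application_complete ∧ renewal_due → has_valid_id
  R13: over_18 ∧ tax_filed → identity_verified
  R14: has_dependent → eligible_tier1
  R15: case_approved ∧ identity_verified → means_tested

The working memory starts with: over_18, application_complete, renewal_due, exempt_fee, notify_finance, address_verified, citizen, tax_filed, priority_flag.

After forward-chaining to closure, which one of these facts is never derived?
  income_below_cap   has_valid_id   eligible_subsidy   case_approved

Round 1: R7 [address_verified → case_approved]; R8 [priority_flag ∧ exempt_fee → income_below_cap]; R12 [application_complete ∧ renewal_due → has_valid_id]; R13 [over_18 ∧ tax_filed → identity_verified]. Adds case_approved, income_below_cap, has_valid_id, identity_verified.
Round 2: R1 [case_approved ∧ over_18 → cond_5]; R2 [income_below_cap ∧ has_valid_id → household_head]; R15 [case_approved ∧ identity_verified → means_tested]. Adds cond_5, household_head, means_tested.
Round 3: R9 [household_head ∧ means_tested → has_dependent]. Adds has_dependent.
Round 4: R14 [has_dependent → eligible_tier1]. Adds eligible_tier1.
Derived: has_valid_id (round 1), income_below_cap (round 1), case_approved (round 1). eligible_subsidy never appears in any round.

eligible_subsidy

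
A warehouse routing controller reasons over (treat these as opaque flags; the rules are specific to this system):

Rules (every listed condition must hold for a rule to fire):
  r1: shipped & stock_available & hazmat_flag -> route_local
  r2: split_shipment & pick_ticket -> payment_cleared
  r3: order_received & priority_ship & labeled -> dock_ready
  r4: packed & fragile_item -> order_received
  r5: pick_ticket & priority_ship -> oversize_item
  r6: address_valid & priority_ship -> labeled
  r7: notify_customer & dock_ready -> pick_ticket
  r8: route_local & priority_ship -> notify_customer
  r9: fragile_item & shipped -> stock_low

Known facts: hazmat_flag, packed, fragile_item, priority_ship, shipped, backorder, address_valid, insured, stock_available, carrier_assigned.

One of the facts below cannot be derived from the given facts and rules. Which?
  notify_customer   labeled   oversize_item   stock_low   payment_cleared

Round 1 — r1, r4, r6, r9, derive route_local, order_received, labeled, stock_low.
Round 2 — r3, r8, derive dock_ready, notify_customer.
Round 3 — r7, derive pick_ticket.
Round 4 — r5, derive oversize_item.
Derived: labeled (round 1), oversize_item (round 4), notify_customer (round 2), stock_low (round 1). payment_cleared never appears in any round.

payment_cleared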